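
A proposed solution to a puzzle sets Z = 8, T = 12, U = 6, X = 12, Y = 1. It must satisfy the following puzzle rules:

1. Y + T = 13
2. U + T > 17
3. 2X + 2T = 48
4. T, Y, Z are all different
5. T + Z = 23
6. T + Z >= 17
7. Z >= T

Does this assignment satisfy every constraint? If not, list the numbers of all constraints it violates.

Violated: 5, 7.

1. Y + T = 1 + 12 = 13  yes
2. U + T = 6 + 12 = 18; 18 > 17  yes
3. 2X + 2T = 2(12) + 2(12) = 48  yes
4. values 12, 1, 8 are pairwise distinct  yes
5. T + Z = 12 + 8 = 20, not 23  no
6. T + Z = 12 + 8 = 20; 20 ≥ 17  yes
7. Z = 8, T = 12; 8 < 12 (want ≥)  no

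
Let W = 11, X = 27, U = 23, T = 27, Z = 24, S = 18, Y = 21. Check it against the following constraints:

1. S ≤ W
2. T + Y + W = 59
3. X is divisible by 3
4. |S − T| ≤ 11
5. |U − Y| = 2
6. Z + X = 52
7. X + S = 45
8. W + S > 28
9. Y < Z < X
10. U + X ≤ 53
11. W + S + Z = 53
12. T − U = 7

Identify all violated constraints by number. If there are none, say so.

The assignment fails constraints 1, 6, and 12.

1. S = 18, W = 11; 18 > 11 (want ≤)  ✘
2. T + Y + W = 27 + 21 + 11 = 59  ✔
3. 27 / 3 = 9, so 3 divides 27  ✔
4. |18 − 27| = 9; 9 ≤ 11  ✔
5. |23 − 21| = 2  ✔
6. Z + X = 24 + 27 = 51, not 52  ✘
7. X + S = 27 + 18 = 45  ✔
8. W + S = 11 + 18 = 29; 29 > 28  ✔
9. values 21 < 24 < 27  ✔
10. U + X = 23 + 27 = 50; 50 ≤ 53  ✔
11. W + S + Z = 11 + 18 + 24 = 53  ✔
12. T − U = 27 − 23 = 4, not 7  ✘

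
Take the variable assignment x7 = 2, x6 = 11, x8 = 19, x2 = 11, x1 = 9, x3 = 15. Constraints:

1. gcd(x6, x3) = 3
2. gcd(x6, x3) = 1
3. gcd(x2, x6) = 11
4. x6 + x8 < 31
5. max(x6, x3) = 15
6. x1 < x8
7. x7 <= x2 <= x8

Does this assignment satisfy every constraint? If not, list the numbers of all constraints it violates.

1. gcd(11, 15) = 1, not 3 — violated.
2. gcd(11, 15) = 1 — satisfied.
3. gcd(11, 11) = 11 — satisfied.
4. x6 + x8 = 11 + 19 = 30; 30 < 31 — satisfied.
5. max(11, 15) = 15 — satisfied.
6. x1 = 9, x8 = 19; 9 < 19 — satisfied.
7. values 2 <= 11 <= 19 — satisfied.

Constraint 1 is violated.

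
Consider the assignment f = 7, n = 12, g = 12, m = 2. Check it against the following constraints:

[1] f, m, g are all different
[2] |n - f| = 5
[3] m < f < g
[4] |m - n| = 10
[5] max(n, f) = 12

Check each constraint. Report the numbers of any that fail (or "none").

[1] values 7, 2, 12 are pairwise distinct — satisfied.
[2] |12 - 7| = 5 — satisfied.
[3] values 2 < 7 < 12 — satisfied.
[4] |2 - 12| = 10 — satisfied.
[5] max(12, 7) = 12 — satisfied.

Yes — all constraints hold.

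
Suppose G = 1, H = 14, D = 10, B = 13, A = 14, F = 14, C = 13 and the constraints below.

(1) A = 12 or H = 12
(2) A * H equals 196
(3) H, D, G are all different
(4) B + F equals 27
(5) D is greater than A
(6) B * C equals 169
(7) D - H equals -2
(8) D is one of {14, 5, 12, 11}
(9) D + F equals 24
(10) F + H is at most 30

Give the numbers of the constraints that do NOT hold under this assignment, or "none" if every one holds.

Constraints 1, 5, 7, and 8 are violated.

(1) A = 14 ≠ 12 and H = 14 ≠ 12; both disjuncts false — violated.
(2) A * H = 14 * 14 = 196 — satisfied.
(3) values 14, 10, 1 are pairwise distinct — satisfied.
(4) B + F = 13 + 14 = 27 — satisfied.
(5) D = 10, A = 14; 10 ≤ 14 (want >) — violated.
(6) B * C = 13 * 13 = 169 — satisfied.
(7) D - H = 10 - 14 = -4, not -2 — violated.
(8) D = 10 is not in {14, 5, 12, 11} — violated.
(9) D + F = 10 + 14 = 24 — satisfied.
(10) F + H = 14 + 14 = 28; 28 ≤ 30 — satisfied.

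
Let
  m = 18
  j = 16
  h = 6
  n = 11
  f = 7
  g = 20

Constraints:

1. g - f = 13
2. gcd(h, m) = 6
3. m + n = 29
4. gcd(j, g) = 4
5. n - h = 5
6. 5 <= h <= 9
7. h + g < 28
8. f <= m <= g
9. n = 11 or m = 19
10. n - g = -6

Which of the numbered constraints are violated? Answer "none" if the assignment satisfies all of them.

The assignment fails constraint 10.

1. g - f = 20 - 7 = 13  ✓
2. gcd(6, 18) = 6  ✓
3. m + n = 18 + 11 = 29  ✓
4. gcd(16, 20) = 4  ✓
5. n - h = 11 - 6 = 5  ✓
6. h = 6 lies in [5, 9]  ✓
7. h + g = 6 + 20 = 26; 26 < 28  ✓
8. values 7 <= 18 <= 20  ✓
9. n = 11 = 11 (first disjunct)  ✓
10. n - g = 11 - 20 = -9, not -6  ✗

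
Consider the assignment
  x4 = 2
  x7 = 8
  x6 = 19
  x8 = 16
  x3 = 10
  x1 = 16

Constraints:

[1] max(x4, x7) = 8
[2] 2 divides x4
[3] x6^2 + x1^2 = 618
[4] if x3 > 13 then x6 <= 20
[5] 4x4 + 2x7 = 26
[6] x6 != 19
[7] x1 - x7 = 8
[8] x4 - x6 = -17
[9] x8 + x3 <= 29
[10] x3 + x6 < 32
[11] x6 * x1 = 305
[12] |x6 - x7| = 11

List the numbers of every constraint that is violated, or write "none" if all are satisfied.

Constraints 3, 5, 6, 11 are violated.

[1] max(2, 8) = 8 — OK.
[2] 2 / 2 = 1, so 2 divides 2 — OK.
[3] x6^2 + x1^2 = 19^2 + 16^2 = 361 + 256 = 617, not 618 — violated.
[4] x3 = 10, not > 13; antecedent false, conditional vacuously true — OK.
[5] 4x4 + 2x7 = 4(2) + 2(8) = 24, not 26 — violated.
[6] x6 = 19, but 19 is required to differ — violated.
[7] x1 - x7 = 16 - 8 = 8 — OK.
[8] x4 - x6 = 2 - 19 = -17 — OK.
[9] x8 + x3 = 16 + 10 = 26; 26 ≤ 29 — OK.
[10] x3 + x6 = 10 + 19 = 29; 29 < 32 — OK.
[11] x6 * x1 = 19 * 16 = 304, not 305 — violated.
[12] |19 - 8| = 11 — OK.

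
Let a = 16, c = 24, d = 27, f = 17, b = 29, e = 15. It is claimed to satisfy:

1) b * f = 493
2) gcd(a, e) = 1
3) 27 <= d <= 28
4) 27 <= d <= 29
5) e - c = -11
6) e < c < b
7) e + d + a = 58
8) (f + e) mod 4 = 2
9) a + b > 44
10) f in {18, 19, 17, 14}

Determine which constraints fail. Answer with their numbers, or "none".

1) b * f = 29 * 17 = 493  OK
2) gcd(16, 15) = 1  OK
3) d = 27 lies in [27, 28]  OK
4) d = 27 lies in [27, 29]  OK
5) e - c = 15 - 24 = -9, not -11  FAIL
6) values 15 < 24 < 29  OK
7) e + d + a = 15 + 27 + 16 = 58  OK
8) f + e = 32; 32 mod 4 = 0, not 2  FAIL
9) a + b = 16 + 29 = 45; 45 > 44  OK
10) f = 17 is in {18, 19, 17, 14}  OK

Violated: 5 and 8.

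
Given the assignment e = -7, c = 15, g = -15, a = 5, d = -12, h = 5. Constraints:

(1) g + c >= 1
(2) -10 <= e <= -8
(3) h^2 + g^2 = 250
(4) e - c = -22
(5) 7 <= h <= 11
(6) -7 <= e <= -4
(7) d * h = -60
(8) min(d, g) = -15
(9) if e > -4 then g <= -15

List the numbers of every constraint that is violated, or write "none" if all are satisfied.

(1) g + c = -15 + 15 = 0; 0 < 1, bound 1 not met  no
(2) e = -7 is outside [-10, -8]  no
(3) h^2 + g^2 = 5^2 + (-15)^2 = 25 + 225 = 250  yes
(4) e - c = -7 - 15 = -22  yes
(5) h = 5 is outside [7, 11]  no
(6) e = -7 lies in [-7, -4]  yes
(7) d * h = -12 * 5 = -60  yes
(8) min(-12, -15) = -15  yes
(9) e = -7, not > -4; antecedent false, conditional vacuously true  yes

Constraints 1, 2, and 5 are violated.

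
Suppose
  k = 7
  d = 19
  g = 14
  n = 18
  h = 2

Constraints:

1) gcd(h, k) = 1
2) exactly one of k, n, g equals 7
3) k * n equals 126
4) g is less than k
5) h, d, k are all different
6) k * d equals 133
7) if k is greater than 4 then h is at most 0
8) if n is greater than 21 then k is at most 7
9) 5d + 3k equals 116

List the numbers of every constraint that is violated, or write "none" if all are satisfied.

1) gcd(2, 7) = 1  true
2) k=7, n=18, g=14; 1 of them equals 7  true
3) k * n = 7 * 18 = 126  true
4) g = 14, k = 7; 14 ≥ 7 (want <)  false
5) values 2, 19, 7 are pairwise distinct  true
6) k * d = 7 * 19 = 133  true
7) k = 7 > 4, so we need h ≤ 0; but h = 2 > 0  false
8) n = 18, not > 21; antecedent false, conditional vacuously true  true
9) 5d + 3k = 5(19) + 3(7) = 116  true

Constraints 4, 7 do not hold.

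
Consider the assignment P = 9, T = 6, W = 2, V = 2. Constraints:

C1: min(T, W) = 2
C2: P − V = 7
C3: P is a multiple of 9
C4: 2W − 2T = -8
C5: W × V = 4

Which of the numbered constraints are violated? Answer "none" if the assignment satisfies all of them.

The assignment satisfies every constraint.

C1: min(6, 2) = 2  yes
C2: P − V = 9 − 2 = 7  yes
C3: 9 / 9 = 1, so 9 divides 9  yes
C4: 2W − 2T = 2(2) − 2(6) = -8  yes
C5: W × V = 2 × 2 = 4  yes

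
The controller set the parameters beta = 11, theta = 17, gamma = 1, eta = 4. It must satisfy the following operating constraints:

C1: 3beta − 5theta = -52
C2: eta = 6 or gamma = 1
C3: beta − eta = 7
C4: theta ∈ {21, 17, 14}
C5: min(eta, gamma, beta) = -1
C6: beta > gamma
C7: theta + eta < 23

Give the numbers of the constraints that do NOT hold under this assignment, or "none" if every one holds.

C1: 3beta − 5theta = 3(11) − 5(17) = -52 — holds.
C2: eta = 4 ≠ 6, but gamma = 1 = 1 (second disjunct) — holds.
C3: beta − eta = 11 − 4 = 7 — holds.
C4: theta = 17 is in {21, 17, 14} — holds.
C5: min(4, 1, 11) = 1, not -1 — fails.
C6: beta = 11, gamma = 1; 11 > 1 — holds.
C7: theta + eta = 17 + 4 = 21; 21 < 23 — holds.

The assignment fails constraint 5.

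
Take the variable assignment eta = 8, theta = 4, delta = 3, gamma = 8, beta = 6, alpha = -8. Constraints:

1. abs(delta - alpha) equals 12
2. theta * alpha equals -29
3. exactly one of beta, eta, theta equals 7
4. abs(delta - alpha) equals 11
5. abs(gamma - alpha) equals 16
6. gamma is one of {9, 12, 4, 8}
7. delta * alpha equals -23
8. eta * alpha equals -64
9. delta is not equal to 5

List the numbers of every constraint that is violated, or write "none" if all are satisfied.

No — constraints 1, 2, 3, 7 are not satisfied.

1. abs(3 - (-8)) = 11, not 12 — fails.
2. theta * alpha = 4 * (-8) = -32, not -29 — fails.
3. beta=6, eta=8, theta=4; 0 of them equal 7, not exactly one — fails.
4. abs(3 - (-8)) = 11 — holds.
5. abs(8 - (-8)) = 16 — holds.
6. gamma = 8 is in {9, 12, 4, 8} — holds.
7. delta * alpha = 3 * (-8) = -24, not -23 — fails.
8. eta * alpha = 8 * (-8) = -64 — holds.
9. delta = 3, and 3 ≠ 5 — holds.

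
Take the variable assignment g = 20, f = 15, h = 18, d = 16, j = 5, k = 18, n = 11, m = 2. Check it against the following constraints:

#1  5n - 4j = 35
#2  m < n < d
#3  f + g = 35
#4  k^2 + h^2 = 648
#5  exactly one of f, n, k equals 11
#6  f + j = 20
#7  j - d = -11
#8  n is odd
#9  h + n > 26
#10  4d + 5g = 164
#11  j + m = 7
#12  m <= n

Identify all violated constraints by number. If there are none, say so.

Yes — all constraints hold.

#1 5n - 4j = 5(11) - 4(5) = 35 — satisfied.
#2 values 2 < 11 < 16 — satisfied.
#3 f + g = 15 + 20 = 35 — satisfied.
#4 k^2 + h^2 = 18^2 + 18^2 = 324 + 324 = 648 — satisfied.
#5 f=15, n=11, k=18; 1 of them equals 11 — satisfied.
#6 f + j = 15 + 5 = 20 — satisfied.
#7 j - d = 5 - 16 = -11 — satisfied.
#8 n = 11 is odd — satisfied.
#9 h + n = 18 + 11 = 29; 29 > 26 — satisfied.
#10 4d + 5g = 4(16) + 5(20) = 164 — satisfied.
#11 j + m = 5 + 2 = 7 — satisfied.
#12 m = 2, n = 11; 2 ≤ 11 — satisfied.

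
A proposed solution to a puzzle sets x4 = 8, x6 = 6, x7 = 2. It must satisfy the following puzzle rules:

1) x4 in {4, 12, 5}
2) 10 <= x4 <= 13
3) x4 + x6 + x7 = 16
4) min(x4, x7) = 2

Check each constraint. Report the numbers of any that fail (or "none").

No — constraints 1 and 2 are not satisfied.

1) x4 = 8 is not in {4, 12, 5} — fails.
2) x4 = 8 is outside [10, 13] — fails.
3) x4 + x6 + x7 = 8 + 6 + 2 = 16 — holds.
4) min(8, 2) = 2 — holds.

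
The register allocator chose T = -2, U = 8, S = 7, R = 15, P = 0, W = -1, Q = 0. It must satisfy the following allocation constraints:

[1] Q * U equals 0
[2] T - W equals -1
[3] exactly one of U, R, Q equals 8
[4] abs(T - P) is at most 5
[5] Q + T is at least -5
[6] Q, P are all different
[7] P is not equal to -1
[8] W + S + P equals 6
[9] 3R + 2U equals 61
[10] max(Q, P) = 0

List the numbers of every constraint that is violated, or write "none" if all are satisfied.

Constraint 6 is violated.

[1] Q * U = 0 * 8 = 0 — holds.
[2] T - W = -2 - (-1) = -1 — holds.
[3] U=8, R=15, Q=0; 1 of them equals 8 — holds.
[4] abs(-2 - 0) = 2; 2 ≤ 5 — holds.
[5] Q + T = 0 + (-2) = -2; -2 ≥ -5 — holds.
[6] Q = P = 0, not all different — does not hold.
[7] P = 0, and 0 ≠ -1 — holds.
[8] W + S + P = -1 + 7 + 0 = 6 — holds.
[9] 3R + 2U = 3(15) + 2(8) = 61 — holds.
[10] max(0, 0) = 0 — holds.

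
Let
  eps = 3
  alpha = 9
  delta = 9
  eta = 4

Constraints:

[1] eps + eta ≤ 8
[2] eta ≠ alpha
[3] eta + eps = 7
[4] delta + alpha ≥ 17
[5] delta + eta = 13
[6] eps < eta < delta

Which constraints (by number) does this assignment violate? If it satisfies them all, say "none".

Yes — all constraints hold.

[1] eps + eta = 3 + 4 = 7; 7 ≤ 8  true
[2] eta = 4, alpha = 9; distinct  true
[3] eta + eps = 4 + 3 = 7  true
[4] delta + alpha = 9 + 9 = 18; 18 ≥ 17  true
[5] delta + eta = 9 + 4 = 13  true
[6] values 3 < 4 < 9  true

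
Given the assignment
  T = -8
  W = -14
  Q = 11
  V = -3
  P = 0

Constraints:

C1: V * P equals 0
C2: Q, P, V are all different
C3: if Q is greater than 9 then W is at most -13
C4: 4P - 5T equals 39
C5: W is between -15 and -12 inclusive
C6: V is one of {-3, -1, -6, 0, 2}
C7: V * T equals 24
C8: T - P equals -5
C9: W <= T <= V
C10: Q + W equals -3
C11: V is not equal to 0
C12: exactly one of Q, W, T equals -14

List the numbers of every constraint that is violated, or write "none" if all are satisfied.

C1: V * P = -3 * 0 = 0  true
C2: values 11, 0, -3 are pairwise distinct  true
C3: Q = 11 > 9, so we need W ≤ -13; W = -14 ≤ -13  true
C4: 4P - 5T = 4(0) - 5(-8) = 40, not 39  false
C5: W = -14 lies in [-15, -12]  true
C6: V = -3 is in {-3, -1, -6, 0, 2}  true
C7: V * T = -3 * (-8) = 24  true
C8: T - P = -8 - 0 = -8, not -5  false
C9: values -14 <= -8 <= -3  true
C10: Q + W = 11 + (-14) = -3  true
C11: V = -3, and -3 ≠ 0  true
C12: Q=11, W=-14, T=-8; 1 of them equals -14  true

No — constraints 4 and 8 are not satisfied.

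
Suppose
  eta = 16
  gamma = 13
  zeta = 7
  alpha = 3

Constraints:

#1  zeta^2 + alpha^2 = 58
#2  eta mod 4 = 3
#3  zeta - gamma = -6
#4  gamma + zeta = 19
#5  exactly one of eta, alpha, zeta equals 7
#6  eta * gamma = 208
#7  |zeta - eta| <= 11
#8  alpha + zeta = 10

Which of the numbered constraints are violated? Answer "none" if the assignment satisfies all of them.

Violated: 2, 4.

#1 zeta^2 + alpha^2 = 7^2 + 3^2 = 49 + 9 = 58 — OK.
#2 16 mod 4 = 0, not 3 — violated.
#3 zeta - gamma = 7 - 13 = -6 — OK.
#4 gamma + zeta = 13 + 7 = 20, not 19 — violated.
#5 eta=16, alpha=3, zeta=7; 1 of them equals 7 — OK.
#6 eta * gamma = 16 * 13 = 208 — OK.
#7 |7 - 16| = 9; 9 ≤ 11 — OK.
#8 alpha + zeta = 3 + 7 = 10 — OK.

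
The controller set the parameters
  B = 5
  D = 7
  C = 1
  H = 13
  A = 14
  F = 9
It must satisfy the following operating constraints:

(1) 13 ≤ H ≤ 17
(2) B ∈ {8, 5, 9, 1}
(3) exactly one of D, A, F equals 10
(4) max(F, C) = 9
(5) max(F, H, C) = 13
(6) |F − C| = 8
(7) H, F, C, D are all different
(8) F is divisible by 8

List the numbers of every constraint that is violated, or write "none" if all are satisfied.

(1) H = 13 lies in [13, 17]  holds
(2) B = 5 is in {8, 5, 9, 1}  holds
(3) D=7, A=14, F=9; 0 of them equal 10, not exactly one  fails
(4) max(9, 1) = 9  holds
(5) max(9, 13, 1) = 13  holds
(6) |9 − 1| = 8  holds
(7) values 13, 9, 1, 7 are pairwise distinct  holds
(8) 9 = 8×1 + 1, so 8 does not divide 9  fails

Constraints 3 and 8 are violated.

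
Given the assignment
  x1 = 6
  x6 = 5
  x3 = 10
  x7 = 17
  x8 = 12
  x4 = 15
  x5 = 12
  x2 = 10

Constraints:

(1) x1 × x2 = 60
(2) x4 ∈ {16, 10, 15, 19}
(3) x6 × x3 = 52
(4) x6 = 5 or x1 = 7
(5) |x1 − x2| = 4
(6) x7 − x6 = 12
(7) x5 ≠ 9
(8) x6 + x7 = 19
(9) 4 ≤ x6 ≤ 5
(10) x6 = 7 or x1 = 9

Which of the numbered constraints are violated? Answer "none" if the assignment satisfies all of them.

Violated: 3, 8, 10.

(1) x1 × x2 = 6 × 10 = 60 — holds.
(2) x4 = 15 is in {16, 10, 15, 19} — holds.
(3) x6 × x3 = 5 × 10 = 50, not 52 — does not hold.
(4) x6 = 5 = 5 (first disjunct) — holds.
(5) |6 − 10| = 4 — holds.
(6) x7 − x6 = 17 − 5 = 12 — holds.
(7) x5 = 12, and 12 ≠ 9 — holds.
(8) x6 + x7 = 5 + 17 = 22, not 19 — does not hold.
(9) x6 = 5 lies in [4, 5] — holds.
(10) x6 = 5 ≠ 7 and x1 = 6 ≠ 9; both disjuncts false — does not hold.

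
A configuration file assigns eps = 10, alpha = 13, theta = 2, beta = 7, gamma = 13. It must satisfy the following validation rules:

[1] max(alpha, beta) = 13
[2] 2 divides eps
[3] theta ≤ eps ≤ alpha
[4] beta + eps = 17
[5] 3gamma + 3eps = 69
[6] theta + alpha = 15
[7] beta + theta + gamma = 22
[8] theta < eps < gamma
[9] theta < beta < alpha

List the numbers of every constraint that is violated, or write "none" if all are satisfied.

None — every constraint holds.

[1] max(13, 7) = 13 — satisfied.
[2] 10 / 2 = 5, so 2 divides 10 — satisfied.
[3] values 2 ≤ 10 ≤ 13 — satisfied.
[4] beta + eps = 7 + 10 = 17 — satisfied.
[5] 3gamma + 3eps = 3(13) + 3(10) = 69 — satisfied.
[6] theta + alpha = 2 + 13 = 15 — satisfied.
[7] beta + theta + gamma = 7 + 2 + 13 = 22 — satisfied.
[8] values 2 < 10 < 13 — satisfied.
[9] values 2 < 7 < 13 — satisfied.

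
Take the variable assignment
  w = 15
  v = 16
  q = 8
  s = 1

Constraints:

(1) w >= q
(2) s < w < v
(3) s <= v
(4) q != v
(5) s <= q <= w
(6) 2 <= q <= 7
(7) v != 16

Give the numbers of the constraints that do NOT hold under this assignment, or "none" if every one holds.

(1) w = 15, q = 8; 15 ≥ 8 — holds.
(2) values 1 < 15 < 16 — holds.
(3) s = 1, v = 16; 1 ≤ 16 — holds.
(4) q = 8, v = 16; distinct — holds.
(5) values 1 <= 8 <= 15 — holds.
(6) q = 8 is outside [2, 7] — fails.
(7) v = 16, but 16 is required to differ — fails.

No — constraints 6 and 7 are not satisfied.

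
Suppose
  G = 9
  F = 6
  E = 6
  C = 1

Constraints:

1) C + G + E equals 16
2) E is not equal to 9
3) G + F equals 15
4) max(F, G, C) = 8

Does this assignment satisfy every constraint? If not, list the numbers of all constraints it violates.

Constraint 4 is violated.

1) C + G + E = 1 + 9 + 6 = 16 — OK.
2) E = 6, and 6 ≠ 9 — OK.
3) G + F = 9 + 6 = 15 — OK.
4) max(6, 9, 1) = 9, not 8 — violated.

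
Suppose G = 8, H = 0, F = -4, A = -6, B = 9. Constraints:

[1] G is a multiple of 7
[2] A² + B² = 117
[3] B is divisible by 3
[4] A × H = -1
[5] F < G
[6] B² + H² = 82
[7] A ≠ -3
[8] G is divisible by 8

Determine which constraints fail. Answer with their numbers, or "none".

[1] 8 = 7×1 + 1, so 7 does not divide 8  ✘
[2] A² + B² = (-6)² + 9² = 36 + 81 = 117  ✔
[3] 9 / 3 = 3, so 3 divides 9  ✔
[4] A × H = -6 × 0 = 0, not -1  ✘
[5] F = -4, G = 8; -4 < 8  ✔
[6] B² + H² = 9² + 0² = 81 + 0 = 81, not 82  ✘
[7] A = -6, and -6 ≠ -3  ✔
[8] 8 / 8 = 1, so 8 divides 8  ✔

The assignment fails constraints 1, 4, and 6.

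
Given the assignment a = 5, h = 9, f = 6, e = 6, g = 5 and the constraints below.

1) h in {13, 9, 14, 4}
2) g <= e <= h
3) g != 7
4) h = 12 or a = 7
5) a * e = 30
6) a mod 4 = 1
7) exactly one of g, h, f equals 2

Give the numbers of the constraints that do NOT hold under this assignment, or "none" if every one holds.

1) h = 9 is in {13, 9, 14, 4} — holds.
2) values 5 <= 6 <= 9 — holds.
3) g = 5, and 5 ≠ 7 — holds.
4) h = 9 ≠ 12 and a = 5 ≠ 7; both disjuncts false — does not hold.
5) a * e = 5 * 6 = 30 — holds.
6) 5 mod 4 = 1 — holds.
7) g=5, h=9, f=6; 0 of them equal 2, not exactly one — does not hold.

Constraints 4, 7 do not hold.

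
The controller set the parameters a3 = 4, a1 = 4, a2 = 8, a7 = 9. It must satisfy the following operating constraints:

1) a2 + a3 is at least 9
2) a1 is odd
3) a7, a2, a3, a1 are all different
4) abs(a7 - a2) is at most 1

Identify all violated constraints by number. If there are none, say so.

Constraints 2, 3 are violated.

1) a2 + a3 = 8 + 4 = 12; 12 ≥ 9  yes
2) a1 = 4 is even  no
3) a3 = a1 = 4, not all different  no
4) abs(9 - 8) = 1; 1 ≤ 1  yes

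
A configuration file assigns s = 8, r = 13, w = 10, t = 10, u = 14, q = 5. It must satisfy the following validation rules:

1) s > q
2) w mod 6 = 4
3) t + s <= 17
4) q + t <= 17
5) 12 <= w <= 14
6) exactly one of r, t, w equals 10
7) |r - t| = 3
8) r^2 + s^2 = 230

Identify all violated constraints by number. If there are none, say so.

No — constraints 3, 5, 6, 8 are not satisfied.

1) s = 8, q = 5; 8 > 5  true
2) 10 mod 6 = 4  true
3) t + s = 10 + 8 = 18; 18 > 17, bound 17 not met  false
4) q + t = 5 + 10 = 15; 15 ≤ 17  true
5) w = 10 is outside [12, 14]  false
6) r=13, t=10, w=10; 2 of them equal 10, not exactly one  false
7) |13 - 10| = 3  true
8) r^2 + s^2 = 13^2 + 8^2 = 169 + 64 = 233, not 230  false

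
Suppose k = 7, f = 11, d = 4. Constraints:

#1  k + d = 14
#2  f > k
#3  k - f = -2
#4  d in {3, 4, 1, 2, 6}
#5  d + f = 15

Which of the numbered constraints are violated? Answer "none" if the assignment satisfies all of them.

#1 k + d = 7 + 4 = 11, not 14 — violated.
#2 f = 11, k = 7; 11 > 7 — OK.
#3 k - f = 7 - 11 = -4, not -2 — violated.
#4 d = 4 is in {3, 4, 1, 2, 6} — OK.
#5 d + f = 4 + 11 = 15 — OK.

Violated: 1, 3.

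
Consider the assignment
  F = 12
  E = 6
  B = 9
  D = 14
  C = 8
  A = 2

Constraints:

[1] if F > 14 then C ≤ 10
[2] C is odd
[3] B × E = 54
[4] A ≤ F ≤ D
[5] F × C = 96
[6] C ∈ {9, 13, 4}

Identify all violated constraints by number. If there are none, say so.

[1] F = 12, not > 14; antecedent false, conditional vacuously true  yes
[2] C = 8 is even  no
[3] B × E = 9 × 6 = 54  yes
[4] values 2 ≤ 12 ≤ 14  yes
[5] F × C = 12 × 8 = 96  yes
[6] C = 8 is not in {9, 13, 4}  no

The assignment fails constraints 2 and 6.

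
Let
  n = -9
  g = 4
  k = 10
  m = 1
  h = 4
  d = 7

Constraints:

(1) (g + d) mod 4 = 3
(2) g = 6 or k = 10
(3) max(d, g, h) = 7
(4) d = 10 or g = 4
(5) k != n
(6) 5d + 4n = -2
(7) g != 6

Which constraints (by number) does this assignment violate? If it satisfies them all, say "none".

(1) g + d = 11; 11 mod 4 = 3  OK
(2) g = 4 ≠ 6, but k = 10 = 10 (second disjunct)  OK
(3) max(7, 4, 4) = 7  OK
(4) d = 7 ≠ 10, but g = 4 = 4 (second disjunct)  OK
(5) k = 10, n = -9; distinct  OK
(6) 5d + 4n = 5(7) + 4(-9) = -1, not -2  FAIL
(7) g = 4, and 4 ≠ 6  OK

Constraint 6 is violated.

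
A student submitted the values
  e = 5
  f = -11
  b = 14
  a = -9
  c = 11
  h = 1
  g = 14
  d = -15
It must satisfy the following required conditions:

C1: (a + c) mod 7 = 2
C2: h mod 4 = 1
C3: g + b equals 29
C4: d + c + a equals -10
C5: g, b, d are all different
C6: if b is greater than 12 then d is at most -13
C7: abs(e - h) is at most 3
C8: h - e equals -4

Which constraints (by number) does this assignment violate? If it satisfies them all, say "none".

No — constraints 3, 4, 5, and 7 are not satisfied.

C1: a + c = 2; 2 mod 7 = 2  ✔
C2: 1 mod 4 = 1  ✔
C3: g + b = 14 + 14 = 28, not 29  ✘
C4: d + c + a = -15 + 11 + (-9) = -13, not -10  ✘
C5: g = b = 14, not all different  ✘
C6: b = 14 > 12, so we need d ≤ -13; d = -15 ≤ -13  ✔
C7: abs(5 - 1) = 4; 4 > 3, exceeds bound 3  ✘
C8: h - e = 1 - 5 = -4  ✔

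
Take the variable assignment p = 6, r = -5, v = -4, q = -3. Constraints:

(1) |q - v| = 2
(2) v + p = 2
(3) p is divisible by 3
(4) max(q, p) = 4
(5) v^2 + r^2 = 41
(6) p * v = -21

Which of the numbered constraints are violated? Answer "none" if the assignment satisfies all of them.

(1) |-3 - (-4)| = 1, not 2 — violated.
(2) v + p = -4 + 6 = 2 — OK.
(3) 6 / 3 = 2, so 3 divides 6 — OK.
(4) max(-3, 6) = 6, not 4 — violated.
(5) v^2 + r^2 = (-4)^2 + (-5)^2 = 16 + 25 = 41 — OK.
(6) p * v = 6 * (-4) = -24, not -21 — violated.

Constraints 1, 4, 6 do not hold.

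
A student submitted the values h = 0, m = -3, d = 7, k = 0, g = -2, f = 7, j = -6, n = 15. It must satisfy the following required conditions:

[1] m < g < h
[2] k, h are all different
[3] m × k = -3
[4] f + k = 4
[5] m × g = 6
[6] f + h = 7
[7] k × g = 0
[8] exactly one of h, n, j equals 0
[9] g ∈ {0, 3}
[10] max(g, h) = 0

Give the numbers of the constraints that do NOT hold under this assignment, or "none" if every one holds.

[1] values -3 < -2 < 0  true
[2] k = h = 0, not all different  false
[3] m × k = -3 × 0 = 0, not -3  false
[4] f + k = 7 + 0 = 7, not 4  false
[5] m × g = -3 × (-2) = 6  true
[6] f + h = 7 + 0 = 7  true
[7] k × g = 0 × (-2) = 0  true
[8] h=0, n=15, j=-6; 1 of them equals 0  true
[9] g = -2 is not in {0, 3}  false
[10] max(-2, 0) = 0  true

Violated: 2, 3, 4, 9.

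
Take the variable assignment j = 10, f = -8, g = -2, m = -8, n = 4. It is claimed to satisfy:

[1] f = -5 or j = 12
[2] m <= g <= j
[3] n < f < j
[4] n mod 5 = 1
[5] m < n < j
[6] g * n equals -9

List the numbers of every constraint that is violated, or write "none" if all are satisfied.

[1] f = -8 ≠ -5 and j = 10 ≠ 12; both disjuncts false  fails
[2] values -8 <= -2 <= 10  holds
[3] values 4, -8, 10; n = 4 is not < f = -8  fails
[4] 4 mod 5 = 4, not 1  fails
[5] values -8 < 4 < 10  holds
[6] g * n = -2 * 4 = -8, not -9  fails

The assignment fails constraints 1, 3, 4, and 6.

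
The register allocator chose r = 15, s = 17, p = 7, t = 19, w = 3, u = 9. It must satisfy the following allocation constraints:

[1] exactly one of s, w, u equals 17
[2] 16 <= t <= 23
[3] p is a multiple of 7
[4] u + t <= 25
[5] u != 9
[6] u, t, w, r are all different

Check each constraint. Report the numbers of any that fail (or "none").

The assignment fails constraints 4 and 5.

[1] s=17, w=3, u=9; 1 of them equals 17 — holds.
[2] t = 19 lies in [16, 23] — holds.
[3] 7 / 7 = 1, so 7 divides 7 — holds.
[4] u + t = 9 + 19 = 28; 28 > 25, bound 25 not met — fails.
[5] u = 9, but 9 is required to differ — fails.
[6] values 9, 19, 3, 15 are pairwise distinct — holds.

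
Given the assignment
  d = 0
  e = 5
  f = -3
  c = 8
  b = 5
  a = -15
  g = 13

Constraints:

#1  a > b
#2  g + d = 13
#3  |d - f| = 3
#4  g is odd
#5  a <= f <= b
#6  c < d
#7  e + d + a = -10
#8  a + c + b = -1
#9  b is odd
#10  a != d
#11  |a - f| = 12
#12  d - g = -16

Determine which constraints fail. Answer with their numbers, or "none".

No — constraints 1, 6, 8, and 12 are not satisfied.

#1 a = -15, b = 5; -15 ≤ 5 (want >)  no
#2 g + d = 13 + 0 = 13  yes
#3 |0 - (-3)| = 3  yes
#4 g = 13 is odd  yes
#5 values -15 <= -3 <= 5  yes
#6 c = 8, d = 0; 8 ≥ 0 (want <)  no
#7 e + d + a = 5 + 0 + (-15) = -10  yes
#8 a + c + b = -15 + 8 + 5 = -2, not -1  no
#9 b = 5 is odd  yes
#10 a = -15, d = 0; distinct  yes
#11 |-15 - (-3)| = 12  yes
#12 d - g = 0 - 13 = -13, not -16  no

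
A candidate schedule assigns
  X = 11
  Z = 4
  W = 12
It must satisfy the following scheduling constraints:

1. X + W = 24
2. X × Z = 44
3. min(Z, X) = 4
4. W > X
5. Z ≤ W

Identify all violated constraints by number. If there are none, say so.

Violated: 1.

1. X + W = 11 + 12 = 23, not 24  ✗
2. X × Z = 11 × 4 = 44  ✓
3. min(4, 11) = 4  ✓
4. W = 12, X = 11; 12 > 11  ✓
5. Z = 4, W = 12; 4 ≤ 12  ✓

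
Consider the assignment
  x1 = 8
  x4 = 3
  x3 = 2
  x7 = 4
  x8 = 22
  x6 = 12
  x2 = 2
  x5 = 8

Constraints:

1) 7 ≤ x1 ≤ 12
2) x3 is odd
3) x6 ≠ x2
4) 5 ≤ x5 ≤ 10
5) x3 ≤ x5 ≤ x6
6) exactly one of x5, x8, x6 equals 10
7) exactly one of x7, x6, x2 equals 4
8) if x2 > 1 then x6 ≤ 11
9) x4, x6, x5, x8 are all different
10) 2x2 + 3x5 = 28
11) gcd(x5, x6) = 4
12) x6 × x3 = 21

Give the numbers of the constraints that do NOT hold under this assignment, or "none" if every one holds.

The assignment fails constraints 2, 6, 8, and 12.

1) x1 = 8 lies in [7, 12] — satisfied.
2) x3 = 2 is even — violated.
3) x6 = 12, x2 = 2; distinct — satisfied.
4) x5 = 8 lies in [5, 10] — satisfied.
5) values 2 ≤ 8 ≤ 12 — satisfied.
6) x5=8, x8=22, x6=12; 0 of them equal 10, not exactly one — violated.
7) x7=4, x6=12, x2=2; 1 of them equals 4 — satisfied.
8) x2 = 2 > 1, so we need x6 ≤ 11; but x6 = 12 > 11 — violated.
9) values 3, 12, 8, 22 are pairwise distinct — satisfied.
10) 2x2 + 3x5 = 2(2) + 3(8) = 28 — satisfied.
11) gcd(8, 12) = 4 — satisfied.
12) x6 × x3 = 12 × 2 = 24, not 21 — violated.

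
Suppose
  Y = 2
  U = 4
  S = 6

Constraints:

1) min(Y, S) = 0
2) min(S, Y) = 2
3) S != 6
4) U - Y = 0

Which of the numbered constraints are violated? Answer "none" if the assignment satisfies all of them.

Constraints 1, 3, 4 are violated.

1) min(2, 6) = 2, not 0 — violated.
2) min(6, 2) = 2 — OK.
3) S = 6, but 6 is required to differ — violated.
4) U - Y = 4 - 2 = 2, not 0 — violated.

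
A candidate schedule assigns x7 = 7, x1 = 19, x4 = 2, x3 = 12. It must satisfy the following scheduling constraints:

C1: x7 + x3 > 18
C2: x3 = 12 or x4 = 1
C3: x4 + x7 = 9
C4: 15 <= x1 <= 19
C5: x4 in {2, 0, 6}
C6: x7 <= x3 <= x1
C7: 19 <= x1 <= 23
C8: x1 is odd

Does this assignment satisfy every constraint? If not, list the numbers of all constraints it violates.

All constraints are satisfied.

C1: x7 + x3 = 7 + 12 = 19; 19 > 18  yes
C2: x3 = 12 = 12 (first disjunct)  yes
C3: x4 + x7 = 2 + 7 = 9  yes
C4: x1 = 19 lies in [15, 19]  yes
C5: x4 = 2 is in {2, 0, 6}  yes
C6: values 7 <= 12 <= 19  yes
C7: x1 = 19 lies in [19, 23]  yes
C8: x1 = 19 is odd  yes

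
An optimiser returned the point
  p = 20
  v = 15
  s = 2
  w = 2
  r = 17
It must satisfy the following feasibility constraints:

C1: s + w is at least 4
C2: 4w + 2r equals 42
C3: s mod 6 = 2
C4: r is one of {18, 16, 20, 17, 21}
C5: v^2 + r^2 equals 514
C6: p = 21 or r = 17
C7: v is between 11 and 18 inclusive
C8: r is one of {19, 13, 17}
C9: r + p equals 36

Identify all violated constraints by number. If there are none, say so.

The assignment fails constraint 9.

C1: s + w = 2 + 2 = 4; 4 ≥ 4 — holds.
C2: 4w + 2r = 4(2) + 2(17) = 42 — holds.
C3: 2 mod 6 = 2 — holds.
C4: r = 17 is in {18, 16, 20, 17, 21} — holds.
C5: v^2 + r^2 = 15^2 + 17^2 = 225 + 289 = 514 — holds.
C6: p = 20 ≠ 21, but r = 17 = 17 (second disjunct) — holds.
C7: v = 15 lies in [11, 18] — holds.
C8: r = 17 is in {19, 13, 17} — holds.
C9: r + p = 17 + 20 = 37, not 36 — does not hold.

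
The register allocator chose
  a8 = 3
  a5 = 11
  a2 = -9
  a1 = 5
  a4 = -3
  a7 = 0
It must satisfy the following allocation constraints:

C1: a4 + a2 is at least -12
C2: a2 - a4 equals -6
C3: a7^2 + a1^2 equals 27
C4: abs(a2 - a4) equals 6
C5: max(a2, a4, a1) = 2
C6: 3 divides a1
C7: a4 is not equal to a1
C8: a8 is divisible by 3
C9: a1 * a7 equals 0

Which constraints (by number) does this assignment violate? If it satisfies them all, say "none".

C1: a4 + a2 = -3 + (-9) = -12; -12 ≥ -12  yes
C2: a2 - a4 = -9 - (-3) = -6  yes
C3: a7^2 + a1^2 = 0^2 + 5^2 = 0 + 25 = 25, not 27  no
C4: abs(-9 - (-3)) = 6  yes
C5: max(-9, -3, 5) = 5, not 2  no
C6: 5 = 3*1 + 2, so 3 does not divide 5  no
C7: a4 = -3, a1 = 5; distinct  yes
C8: 3 / 3 = 1, so 3 divides 3  yes
C9: a1 * a7 = 5 * 0 = 0  yes

No — constraints 3, 5, 6 are not satisfied.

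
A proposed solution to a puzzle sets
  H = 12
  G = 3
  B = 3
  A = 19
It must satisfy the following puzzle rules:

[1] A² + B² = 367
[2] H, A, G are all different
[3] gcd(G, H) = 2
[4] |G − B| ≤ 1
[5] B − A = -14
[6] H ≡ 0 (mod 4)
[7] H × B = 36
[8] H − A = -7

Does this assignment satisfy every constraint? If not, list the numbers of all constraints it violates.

The assignment fails constraints 1, 3, 5.

[1] A² + B² = 19² + 3² = 361 + 9 = 370, not 367  FAIL
[2] values 12, 19, 3 are pairwise distinct  OK
[3] gcd(3, 12) = 3, not 2  FAIL
[4] |3 − 3| = 0; 0 ≤ 1  OK
[5] B − A = 3 − 19 = -16, not -14  FAIL
[6] 12 mod 4 = 0  OK
[7] H × B = 12 × 3 = 36  OK
[8] H − A = 12 − 19 = -7  OK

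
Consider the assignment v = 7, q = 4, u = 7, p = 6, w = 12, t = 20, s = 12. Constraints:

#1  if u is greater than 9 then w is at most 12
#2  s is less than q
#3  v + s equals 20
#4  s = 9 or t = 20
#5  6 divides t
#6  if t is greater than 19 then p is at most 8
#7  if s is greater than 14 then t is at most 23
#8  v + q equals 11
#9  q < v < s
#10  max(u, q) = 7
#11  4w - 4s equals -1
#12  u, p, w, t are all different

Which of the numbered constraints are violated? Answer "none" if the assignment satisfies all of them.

#1 u = 7, not > 9; antecedent false, conditional vacuously true — holds.
#2 s = 12, q = 4; 12 ≥ 4 (want <) — does not hold.
#3 v + s = 7 + 12 = 19, not 20 — does not hold.
#4 s = 12 ≠ 9, but t = 20 = 20 (second disjunct) — holds.
#5 20 = 6*3 + 2, so 6 does not divide 20 — does not hold.
#6 t = 20 > 19, so we need p ≤ 8; p = 6 ≤ 8 — holds.
#7 s = 12, not > 14; antecedent false, conditional vacuously true — holds.
#8 v + q = 7 + 4 = 11 — holds.
#9 values 4 < 7 < 12 — holds.
#10 max(7, 4) = 7 — holds.
#11 4w - 4s = 4(12) - 4(12) = 0, not -1 — does not hold.
#12 values 7, 6, 12, 20 are pairwise distinct — holds.

Constraints 2, 3, 5, 11 are violated.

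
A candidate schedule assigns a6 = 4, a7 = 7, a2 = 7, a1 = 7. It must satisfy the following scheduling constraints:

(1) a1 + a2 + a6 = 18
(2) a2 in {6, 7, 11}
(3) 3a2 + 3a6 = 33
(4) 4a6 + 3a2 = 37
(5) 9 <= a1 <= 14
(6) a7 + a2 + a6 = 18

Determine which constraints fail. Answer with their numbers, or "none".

Violated: 5.

(1) a1 + a2 + a6 = 7 + 7 + 4 = 18 — holds.
(2) a2 = 7 is in {6, 7, 11} — holds.
(3) 3a2 + 3a6 = 3(7) + 3(4) = 33 — holds.
(4) 4a6 + 3a2 = 4(4) + 3(7) = 37 — holds.
(5) a1 = 7 is outside [9, 14] — does not hold.
(6) a7 + a2 + a6 = 7 + 7 + 4 = 18 — holds.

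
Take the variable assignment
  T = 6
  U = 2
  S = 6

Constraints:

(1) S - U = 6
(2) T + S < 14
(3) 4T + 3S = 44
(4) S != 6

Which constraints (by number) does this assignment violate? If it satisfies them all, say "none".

No — constraints 1, 3, and 4 are not satisfied.

(1) S - U = 6 - 2 = 4, not 6  FAIL
(2) T + S = 6 + 6 = 12; 12 < 14  OK
(3) 4T + 3S = 4(6) + 3(6) = 42, not 44  FAIL
(4) S = 6, but 6 is required to differ  FAIL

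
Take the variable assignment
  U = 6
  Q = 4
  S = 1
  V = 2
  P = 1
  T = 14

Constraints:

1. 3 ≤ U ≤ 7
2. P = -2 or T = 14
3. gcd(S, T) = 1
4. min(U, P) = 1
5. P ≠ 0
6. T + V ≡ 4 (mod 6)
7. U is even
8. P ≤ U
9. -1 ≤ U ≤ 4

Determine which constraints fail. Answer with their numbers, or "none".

No — constraint 9 is not satisfied.

1. U = 6 lies in [3, 7] — holds.
2. P = 1 ≠ -2, but T = 14 = 14 (second disjunct) — holds.
3. gcd(1, 14) = 1 — holds.
4. min(6, 1) = 1 — holds.
5. P = 1, and 1 ≠ 0 — holds.
6. T + V = 16; 16 mod 6 = 4 — holds.
7. U = 6 is even — holds.
8. P = 1, U = 6; 1 ≤ 6 — holds.
9. U = 6 is outside [-1, 4] — does not hold.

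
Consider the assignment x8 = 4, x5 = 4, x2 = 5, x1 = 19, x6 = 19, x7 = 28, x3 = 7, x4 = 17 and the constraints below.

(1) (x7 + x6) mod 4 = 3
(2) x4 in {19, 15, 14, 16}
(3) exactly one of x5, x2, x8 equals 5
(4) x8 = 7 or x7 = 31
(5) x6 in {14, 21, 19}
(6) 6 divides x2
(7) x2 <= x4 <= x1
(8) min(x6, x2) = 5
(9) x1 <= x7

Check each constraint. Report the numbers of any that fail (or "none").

(1) x7 + x6 = 47; 47 mod 4 = 3 — OK.
(2) x4 = 17 is not in {19, 15, 14, 16} — violated.
(3) x5=4, x2=5, x8=4; 1 of them equals 5 — OK.
(4) x8 = 4 ≠ 7 and x7 = 28 ≠ 31; both disjuncts false — violated.
(5) x6 = 19 is in {14, 21, 19} — OK.
(6) 5 = 6*0 + 5, so 6 does not divide 5 — violated.
(7) values 5 <= 17 <= 19 — OK.
(8) min(19, 5) = 5 — OK.
(9) x1 = 19, x7 = 28; 19 ≤ 28 — OK.

The assignment fails constraints 2, 4, and 6.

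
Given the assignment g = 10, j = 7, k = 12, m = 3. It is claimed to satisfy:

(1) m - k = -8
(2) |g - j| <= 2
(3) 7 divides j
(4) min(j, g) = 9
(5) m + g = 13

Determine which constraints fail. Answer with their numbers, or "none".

The assignment fails constraints 1, 2, and 4.

(1) m - k = 3 - 12 = -9, not -8  no
(2) |10 - 7| = 3; 3 > 2, exceeds bound 2  no
(3) 7 / 7 = 1, so 7 divides 7  yes
(4) min(7, 10) = 7, not 9  no
(5) m + g = 3 + 10 = 13  yes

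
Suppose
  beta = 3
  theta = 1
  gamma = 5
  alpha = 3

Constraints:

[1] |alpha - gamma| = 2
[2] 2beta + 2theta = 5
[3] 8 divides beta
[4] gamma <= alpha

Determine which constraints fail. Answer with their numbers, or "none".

[1] |3 - 5| = 2  yes
[2] 2beta + 2theta = 2(3) + 2(1) = 8, not 5  no
[3] 3 = 8*0 + 3, so 8 does not divide 3  no
[4] gamma = 5, alpha = 3; 5 > 3 (want ≤)  no

No — constraints 2, 3, and 4 are not satisfied.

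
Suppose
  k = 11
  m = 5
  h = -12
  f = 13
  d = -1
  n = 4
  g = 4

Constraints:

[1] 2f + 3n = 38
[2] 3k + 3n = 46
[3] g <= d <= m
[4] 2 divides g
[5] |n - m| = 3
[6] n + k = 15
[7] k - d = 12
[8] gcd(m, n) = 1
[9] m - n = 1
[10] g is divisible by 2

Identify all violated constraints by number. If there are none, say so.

[1] 2f + 3n = 2(13) + 3(4) = 38 — holds.
[2] 3k + 3n = 3(11) + 3(4) = 45, not 46 — does not hold.
[3] values 4, -1, 5; g = 4 is not <= d = -1 — does not hold.
[4] 4 / 2 = 2, so 2 divides 4 — holds.
[5] |4 - 5| = 1, not 3 — does not hold.
[6] n + k = 4 + 11 = 15 — holds.
[7] k - d = 11 - (-1) = 12 — holds.
[8] gcd(5, 4) = 1 — holds.
[9] m - n = 5 - 4 = 1 — holds.
[10] 4 / 2 = 2, so 2 divides 4 — holds.

No — constraints 2, 3, 5 are not satisfied.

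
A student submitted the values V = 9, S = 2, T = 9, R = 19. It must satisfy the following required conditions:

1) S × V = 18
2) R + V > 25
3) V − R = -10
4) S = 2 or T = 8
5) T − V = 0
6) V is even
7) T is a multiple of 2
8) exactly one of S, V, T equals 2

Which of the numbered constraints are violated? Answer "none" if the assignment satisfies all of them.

1) S × V = 2 × 9 = 18  holds
2) R + V = 19 + 9 = 28; 28 > 25  holds
3) V − R = 9 − 19 = -10  holds
4) S = 2 = 2 (first disjunct)  holds
5) T − V = 9 − 9 = 0  holds
6) V = 9 is odd  fails
7) 9 = 2×4 + 1, so 2 does not divide 9  fails
8) S=2, V=9, T=9; 1 of them equals 2  holds

Constraints 6 and 7 are violated.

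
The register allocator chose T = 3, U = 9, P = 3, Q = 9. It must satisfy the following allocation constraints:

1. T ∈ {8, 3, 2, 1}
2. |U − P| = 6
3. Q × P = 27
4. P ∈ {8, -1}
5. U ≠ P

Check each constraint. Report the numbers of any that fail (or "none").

1. T = 3 is in {8, 3, 2, 1} — OK.
2. |9 − 3| = 6 — OK.
3. Q × P = 9 × 3 = 27 — OK.
4. P = 3 is not in {8, -1} — violated.
5. U = 9, P = 3; distinct — OK.

Constraint 4 does not hold.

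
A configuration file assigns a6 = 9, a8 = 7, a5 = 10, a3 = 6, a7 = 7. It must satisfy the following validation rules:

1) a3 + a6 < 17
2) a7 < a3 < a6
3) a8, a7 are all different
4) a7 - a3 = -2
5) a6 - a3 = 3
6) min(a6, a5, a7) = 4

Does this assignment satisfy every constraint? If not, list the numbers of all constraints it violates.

The assignment fails constraints 2, 3, 4, 6.

1) a3 + a6 = 6 + 9 = 15; 15 < 17 — OK.
2) values 7, 6, 9; a7 = 7 is not < a3 = 6 — violated.
3) a8 = a7 = 7, not all different — violated.
4) a7 - a3 = 7 - 6 = 1, not -2 — violated.
5) a6 - a3 = 9 - 6 = 3 — OK.
6) min(9, 10, 7) = 7, not 4 — violated.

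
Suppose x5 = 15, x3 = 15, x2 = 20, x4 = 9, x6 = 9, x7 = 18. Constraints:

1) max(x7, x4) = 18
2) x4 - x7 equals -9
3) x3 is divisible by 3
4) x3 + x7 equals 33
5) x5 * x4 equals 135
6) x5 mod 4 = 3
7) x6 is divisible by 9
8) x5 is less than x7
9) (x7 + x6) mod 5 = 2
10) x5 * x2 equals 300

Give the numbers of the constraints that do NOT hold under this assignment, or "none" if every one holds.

All constraints are satisfied.

1) max(18, 9) = 18  ✓
2) x4 - x7 = 9 - 18 = -9  ✓
3) 15 / 3 = 5, so 3 divides 15  ✓
4) x3 + x7 = 15 + 18 = 33  ✓
5) x5 * x4 = 15 * 9 = 135  ✓
6) 15 mod 4 = 3  ✓
7) 9 / 9 = 1, so 9 divides 9  ✓
8) x5 = 15, x7 = 18; 15 < 18  ✓
9) x7 + x6 = 27; 27 mod 5 = 2  ✓
10) x5 * x2 = 15 * 20 = 300  ✓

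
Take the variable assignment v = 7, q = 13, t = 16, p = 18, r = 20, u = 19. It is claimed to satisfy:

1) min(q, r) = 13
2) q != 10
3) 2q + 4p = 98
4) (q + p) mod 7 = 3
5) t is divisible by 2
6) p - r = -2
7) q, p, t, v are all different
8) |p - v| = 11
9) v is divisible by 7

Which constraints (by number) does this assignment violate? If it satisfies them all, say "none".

No violations.

1) min(13, 20) = 13 — holds.
2) q = 13, and 13 ≠ 10 — holds.
3) 2q + 4p = 2(13) + 4(18) = 98 — holds.
4) q + p = 31; 31 mod 7 = 3 — holds.
5) 16 / 2 = 8, so 2 divides 16 — holds.
6) p - r = 18 - 20 = -2 — holds.
7) values 13, 18, 16, 7 are pairwise distinct — holds.
8) |18 - 7| = 11 — holds.
9) 7 / 7 = 1, so 7 divides 7 — holds.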